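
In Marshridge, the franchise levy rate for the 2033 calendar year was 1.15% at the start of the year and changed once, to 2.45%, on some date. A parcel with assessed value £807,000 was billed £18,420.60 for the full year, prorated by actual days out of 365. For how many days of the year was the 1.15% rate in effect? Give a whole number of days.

47 days

Let d = days at the first rate; then 365 − d days at the second rate.
£807,000 × [1.15%·d + 2.45%·(365−d)] / 365 = £18,420.60
Solving gives d = 47, so the new rate took effect on 17 Feb 2033.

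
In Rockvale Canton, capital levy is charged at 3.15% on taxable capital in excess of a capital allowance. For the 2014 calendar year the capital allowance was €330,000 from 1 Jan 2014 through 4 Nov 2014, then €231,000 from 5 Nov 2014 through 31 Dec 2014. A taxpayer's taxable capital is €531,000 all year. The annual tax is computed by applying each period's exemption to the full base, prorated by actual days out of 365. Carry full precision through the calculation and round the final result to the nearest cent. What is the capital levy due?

€6,818.50

1 Jan – 4 Nov 2014: 308 days, exemption €330,000 → (€531,000 − €330,000) × 3.15% × 308/365 = €5,342.7452
5 Nov – 31 Dec 2014: 57 days, exemption €231,000 → (€531,000 − €231,000) × 3.15% × 57/365 = €1,475.7534
Total = €6,818.4986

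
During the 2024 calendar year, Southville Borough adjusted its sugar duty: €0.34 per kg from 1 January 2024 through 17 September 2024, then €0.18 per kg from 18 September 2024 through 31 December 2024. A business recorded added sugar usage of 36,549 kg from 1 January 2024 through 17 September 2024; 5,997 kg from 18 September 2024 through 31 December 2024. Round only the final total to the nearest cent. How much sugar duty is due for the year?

€13,506.12

1 January – 17 September 2024: 36,549 kg at €0.34/kg → €12,426.66
18 September – 31 December 2024: 5,997 kg at €0.18/kg → €1,079.46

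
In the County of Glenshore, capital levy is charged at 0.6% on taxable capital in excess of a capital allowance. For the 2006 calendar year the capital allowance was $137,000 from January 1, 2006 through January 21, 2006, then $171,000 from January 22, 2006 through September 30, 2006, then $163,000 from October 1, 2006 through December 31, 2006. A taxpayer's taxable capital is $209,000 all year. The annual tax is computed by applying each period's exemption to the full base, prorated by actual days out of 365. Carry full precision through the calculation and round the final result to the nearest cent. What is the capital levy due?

$251.84

January 1 – January 21, 2006: 21 days, exemption $137,000 → ($209,000 − $137,000) × 0.6% × 21/365 = $24.8548
January 22 – September 30, 2006: 252 days, exemption $171,000 → ($209,000 − $171,000) × 0.6% × 252/365 = $157.4137
October 1 – December 31, 2006: 92 days, exemption $163,000 → ($209,000 − $163,000) × 0.6% × 92/365 = $69.5671
Total = $251.8356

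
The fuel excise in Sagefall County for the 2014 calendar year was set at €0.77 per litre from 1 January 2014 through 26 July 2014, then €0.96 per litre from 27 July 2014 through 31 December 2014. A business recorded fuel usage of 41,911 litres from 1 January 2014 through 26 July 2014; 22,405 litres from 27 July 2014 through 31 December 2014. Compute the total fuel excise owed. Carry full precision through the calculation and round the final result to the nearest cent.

1 January – 26 July 2014: 41,911 litres at €0.77/litre → €32,271.47
27 July – 31 December 2014: 22,405 litres at €0.96/litre → €21,508.80

€53,780.27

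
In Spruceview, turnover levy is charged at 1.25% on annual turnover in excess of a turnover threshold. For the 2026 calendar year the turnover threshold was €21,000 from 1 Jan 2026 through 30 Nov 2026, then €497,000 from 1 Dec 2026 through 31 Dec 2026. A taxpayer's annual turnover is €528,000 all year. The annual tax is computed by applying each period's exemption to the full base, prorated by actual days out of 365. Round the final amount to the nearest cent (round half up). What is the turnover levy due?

1 Jan – 30 Nov 2026: 334 days, exemption €21,000 → (€528,000 − €21,000) × 1.25% × 334/365 = €5,799.2466
1 Dec – 31 Dec 2026: 31 days, exemption €497,000 → (€528,000 − €497,000) × 1.25% × 31/365 = €32.9110
Total = €5,832.1575

€5,832.16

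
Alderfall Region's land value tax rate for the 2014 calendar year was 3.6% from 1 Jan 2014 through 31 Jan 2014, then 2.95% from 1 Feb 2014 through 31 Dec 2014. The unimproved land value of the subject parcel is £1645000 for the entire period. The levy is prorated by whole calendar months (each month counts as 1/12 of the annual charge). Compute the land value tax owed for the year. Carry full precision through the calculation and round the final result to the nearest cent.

1 Jan – 31 Jan 2014: 1 month at 3.6% → £1645000 × 3.6% × 1/12 = £4935.0000
1 Feb – 31 Dec 2014: 11 months at 2.95% → £1645000 × 2.95% × 11/12 = £44483.5417
Total = £49418.5417

£49418.54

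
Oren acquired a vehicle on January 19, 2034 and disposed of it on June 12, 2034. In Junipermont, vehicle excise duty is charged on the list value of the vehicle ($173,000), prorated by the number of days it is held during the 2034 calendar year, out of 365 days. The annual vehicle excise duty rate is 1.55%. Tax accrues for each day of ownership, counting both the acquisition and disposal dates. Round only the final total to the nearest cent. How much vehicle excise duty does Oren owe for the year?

Days held (January 19 – June 12, 2034): 145 out of 365
Tax = $173,000 × 1.55% × 145/365 = $1,065.2534

$1,065.25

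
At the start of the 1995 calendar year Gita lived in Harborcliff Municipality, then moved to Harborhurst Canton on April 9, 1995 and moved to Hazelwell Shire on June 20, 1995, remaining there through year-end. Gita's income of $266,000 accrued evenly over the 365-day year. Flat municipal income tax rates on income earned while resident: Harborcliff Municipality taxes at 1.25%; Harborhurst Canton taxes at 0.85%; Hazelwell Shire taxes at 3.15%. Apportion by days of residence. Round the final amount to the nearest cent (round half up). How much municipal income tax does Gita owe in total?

$5,815.20

Harborcliff Municipality, January 1 – April 8, 1995: 98 days → $266,000 × 1.25% × 98/365 = $892.7397
Harborhurst Canton, April 9 – June 19, 1995: 72 days → $266,000 × 0.85% × 72/365 = $446.0055
Hazelwell Shire, June 20 – December 31, 1995: 195 days → $266,000 × 3.15% × 195/365 = $4,476.4521
Total = $5,815.1973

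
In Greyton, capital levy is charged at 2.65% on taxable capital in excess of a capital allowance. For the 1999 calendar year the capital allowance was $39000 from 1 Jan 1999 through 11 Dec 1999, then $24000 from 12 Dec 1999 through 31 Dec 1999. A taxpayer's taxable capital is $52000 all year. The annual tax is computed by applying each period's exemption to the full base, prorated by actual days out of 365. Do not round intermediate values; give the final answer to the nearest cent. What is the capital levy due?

1 Jan – 11 Dec 1999: 345 days, exemption $39000 → ($52000 − $39000) × 2.65% × 345/365 = $325.6233
12 Dec – 31 Dec 1999: 20 days, exemption $24000 → ($52000 − $24000) × 2.65% × 20/365 = $40.6575
Total = $366.2808

$366.28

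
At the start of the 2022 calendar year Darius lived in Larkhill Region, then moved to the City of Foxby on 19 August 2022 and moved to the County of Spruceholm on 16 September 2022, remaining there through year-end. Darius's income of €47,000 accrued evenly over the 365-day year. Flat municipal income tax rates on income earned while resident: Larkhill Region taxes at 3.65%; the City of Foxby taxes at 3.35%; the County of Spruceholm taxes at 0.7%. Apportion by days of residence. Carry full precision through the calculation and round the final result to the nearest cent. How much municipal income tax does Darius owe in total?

Larkhill Region, 1 January – 18 August 2022: 230 days → €47,000 × 3.65% × 230/365 = €1,081.0000
The City of Foxby, 19 August – 15 September 2022: 28 days → €47,000 × 3.35% × 28/365 = €120.7836
The County of Spruceholm, 16 September – 31 December 2022: 107 days → €47,000 × 0.7% × 107/365 = €96.4466
Total = €1,298.2301

€1,298.23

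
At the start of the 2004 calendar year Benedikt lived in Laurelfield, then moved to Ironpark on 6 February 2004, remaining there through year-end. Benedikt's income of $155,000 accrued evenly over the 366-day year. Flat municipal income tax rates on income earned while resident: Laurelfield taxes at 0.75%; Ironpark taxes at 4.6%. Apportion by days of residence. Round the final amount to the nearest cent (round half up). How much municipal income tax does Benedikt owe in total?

Laurelfield, 1 January – 5 February 2004: 36 days → $155,000 × 0.75% × 36/366 = $114.3443
Ironpark, 6 February – 31 December 2004: 330 days → $155,000 × 4.6% × 330/366 = $6,428.6885
Total = $6,543.0328

$6,543.03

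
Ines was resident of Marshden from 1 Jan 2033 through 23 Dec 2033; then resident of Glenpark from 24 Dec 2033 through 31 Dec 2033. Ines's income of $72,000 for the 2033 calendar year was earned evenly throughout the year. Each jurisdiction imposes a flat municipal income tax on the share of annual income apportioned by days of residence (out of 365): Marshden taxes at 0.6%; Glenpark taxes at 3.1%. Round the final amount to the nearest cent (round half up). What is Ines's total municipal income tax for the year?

$471.45

Marshden, 1 Jan – 23 Dec 2033: 357 days → $72,000 × 0.6% × 357/365 = $422.5315
Glenpark, 24 Dec – 31 Dec 2033: 8 days → $72,000 × 3.1% × 8/365 = $48.9205
Total = $471.4521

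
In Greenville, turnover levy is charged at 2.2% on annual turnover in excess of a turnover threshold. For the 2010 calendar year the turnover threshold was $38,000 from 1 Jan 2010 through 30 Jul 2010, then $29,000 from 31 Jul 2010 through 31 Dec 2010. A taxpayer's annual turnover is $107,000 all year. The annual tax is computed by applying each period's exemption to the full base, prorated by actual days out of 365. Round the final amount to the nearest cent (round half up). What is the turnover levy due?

1 Jan – 30 Jul 2010: 211 days, exemption $38,000 → ($107,000 − $38,000) × 2.2% × 211/365 = $877.5288
31 Jul – 31 Dec 2010: 154 days, exemption $29,000 → ($107,000 − $29,000) × 2.2% × 154/365 = $724.0110
Total = $1,601.5397

$1,601.54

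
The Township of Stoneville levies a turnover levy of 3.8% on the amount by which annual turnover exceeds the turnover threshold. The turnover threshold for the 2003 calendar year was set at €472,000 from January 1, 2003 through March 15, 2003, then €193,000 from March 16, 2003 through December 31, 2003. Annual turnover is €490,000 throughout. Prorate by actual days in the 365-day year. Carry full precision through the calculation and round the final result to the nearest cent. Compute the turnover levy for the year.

€9,136.55

January 1 – March 15, 2003: 74 days, exemption €472,000 → (€490,000 − €472,000) × 3.8% × 74/365 = €138.6740
March 16 – December 31, 2003: 291 days, exemption €193,000 → (€490,000 − €193,000) × 3.8% × 291/365 = €8,997.8795
Total = €9,136.5534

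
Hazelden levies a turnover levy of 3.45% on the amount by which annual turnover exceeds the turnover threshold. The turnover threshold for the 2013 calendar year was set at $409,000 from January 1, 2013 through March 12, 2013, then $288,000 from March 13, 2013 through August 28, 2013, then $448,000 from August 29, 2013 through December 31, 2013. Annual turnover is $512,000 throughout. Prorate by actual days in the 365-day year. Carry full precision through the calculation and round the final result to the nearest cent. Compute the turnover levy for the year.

$5,025.56

January 1 – March 12, 2013: 71 days, exemption $409,000 → ($512,000 − $409,000) × 3.45% × 71/365 = $691.2288
March 13 – August 28, 2013: 169 days, exemption $288,000 → ($512,000 − $288,000) × 3.45% × 169/365 = $3,578.1699
August 29 – December 31, 2013: 125 days, exemption $448,000 → ($512,000 − $448,000) × 3.45% × 125/365 = $756.1644
Total = $5,025.5630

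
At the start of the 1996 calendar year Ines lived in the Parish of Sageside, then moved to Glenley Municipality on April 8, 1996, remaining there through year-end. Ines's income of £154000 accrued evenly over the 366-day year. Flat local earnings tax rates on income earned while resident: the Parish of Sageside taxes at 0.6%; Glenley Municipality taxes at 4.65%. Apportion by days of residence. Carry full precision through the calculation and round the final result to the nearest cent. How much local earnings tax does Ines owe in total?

The Parish of Sageside, January 1 – April 7, 1996: 98 days → £154000 × 0.6% × 98/366 = £247.4098
Glenley Municipality, April 8 – December 31, 1996: 268 days → £154000 × 4.65% × 268/366 = £5243.5738
Total = £5490.9836

£5490.98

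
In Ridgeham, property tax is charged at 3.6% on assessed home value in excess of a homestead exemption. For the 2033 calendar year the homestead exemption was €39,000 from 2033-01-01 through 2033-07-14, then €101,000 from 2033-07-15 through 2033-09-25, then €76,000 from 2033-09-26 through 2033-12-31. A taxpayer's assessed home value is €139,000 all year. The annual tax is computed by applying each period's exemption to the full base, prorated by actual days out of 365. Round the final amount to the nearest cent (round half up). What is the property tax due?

2033-01-01 to 2033-07-14: 195 days, exemption €39,000 → (€139,000 − €39,000) × 3.6% × 195/365 = €1,923.2877
2033-07-15 to 2033-09-25: 73 days, exemption €101,000 → (€139,000 − €101,000) × 3.6% × 73/365 = €273.6000
2033-09-26 to 2033-12-31: 97 days, exemption €76,000 → (€139,000 − €76,000) × 3.6% × 97/365 = €602.7288
Total = €2,799.6164

€2,799.62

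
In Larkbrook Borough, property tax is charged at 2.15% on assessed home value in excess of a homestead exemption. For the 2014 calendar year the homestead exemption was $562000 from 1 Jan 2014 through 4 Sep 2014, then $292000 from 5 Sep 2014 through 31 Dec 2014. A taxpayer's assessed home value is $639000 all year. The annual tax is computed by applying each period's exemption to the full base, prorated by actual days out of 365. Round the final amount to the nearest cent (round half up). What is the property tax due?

1 Jan – 4 Sep 2014: 247 days, exemption $562000 → ($639000 − $562000) × 2.15% × 247/365 = $1120.2973
5 Sep – 31 Dec 2014: 118 days, exemption $292000 → ($639000 − $292000) × 2.15% × 118/365 = $2411.8877
Total = $3532.1849

$3532.18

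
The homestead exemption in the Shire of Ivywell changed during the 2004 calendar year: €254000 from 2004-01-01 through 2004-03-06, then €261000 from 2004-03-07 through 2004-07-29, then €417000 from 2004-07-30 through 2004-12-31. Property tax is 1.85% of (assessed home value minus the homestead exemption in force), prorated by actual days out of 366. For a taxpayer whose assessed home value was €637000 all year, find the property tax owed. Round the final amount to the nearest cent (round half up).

2004-01-01 to 2004-03-06: 66 days, exemption €254000 → (€637000 − €254000) × 1.85% × 66/366 = €1277.7131
2004-03-07 to 2004-07-29: 145 days, exemption €261000 → (€637000 − €261000) × 1.85% × 145/366 = €2755.7923
2004-07-30 to 2004-12-31: 155 days, exemption €417000 → (€637000 − €417000) × 1.85% × 155/366 = €1723.6339
Total = €5757.1393

€5757.14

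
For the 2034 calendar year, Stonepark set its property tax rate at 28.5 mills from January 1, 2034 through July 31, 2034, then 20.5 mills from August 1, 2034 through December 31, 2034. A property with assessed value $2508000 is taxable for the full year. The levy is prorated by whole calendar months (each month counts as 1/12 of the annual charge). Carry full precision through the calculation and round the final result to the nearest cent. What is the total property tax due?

$63118.00

January 1 – July 31, 2034: 7 months at 28.5 mills → $2508000 × 2.85% × 7/12 = $41695.5000
August 1 – December 31, 2034: 5 months at 20.5 mills → $2508000 × 2.05% × 5/12 = $21422.5000
Total = $63118.0000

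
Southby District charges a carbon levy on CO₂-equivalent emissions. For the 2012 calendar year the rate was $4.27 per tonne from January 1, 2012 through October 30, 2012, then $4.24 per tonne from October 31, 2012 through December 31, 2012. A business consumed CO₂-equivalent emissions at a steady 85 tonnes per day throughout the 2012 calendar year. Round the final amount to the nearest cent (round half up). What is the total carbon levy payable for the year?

$132,681.60

January 1 – October 30, 2012: 304 days × 85 tonnes/day = 25,840 tonnes at $4.27/tonne → $110,336.80
October 31 – December 31, 2012: 62 days × 85 tonnes/day = 5,270 tonnes at $4.24/tonne → $22,344.80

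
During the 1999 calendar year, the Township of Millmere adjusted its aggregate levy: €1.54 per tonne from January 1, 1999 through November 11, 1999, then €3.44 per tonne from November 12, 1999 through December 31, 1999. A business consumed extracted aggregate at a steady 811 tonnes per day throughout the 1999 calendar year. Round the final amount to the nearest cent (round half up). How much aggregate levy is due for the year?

January 1 – November 11, 1999: 315 days × 811 tonnes/day = 255,465 tonnes at €1.54/tonne → €393,416.10
November 12 – December 31, 1999: 50 days × 811 tonnes/day = 40,550 tonnes at €3.44/tonne → €139,492.00

€532,908.10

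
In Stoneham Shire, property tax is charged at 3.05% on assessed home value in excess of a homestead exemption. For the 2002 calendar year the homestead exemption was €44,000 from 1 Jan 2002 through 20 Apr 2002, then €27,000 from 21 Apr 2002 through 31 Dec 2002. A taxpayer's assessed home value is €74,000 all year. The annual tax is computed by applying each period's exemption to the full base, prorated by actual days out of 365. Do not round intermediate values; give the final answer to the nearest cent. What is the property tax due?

€1,277.24

1 Jan – 20 Apr 2002: 110 days, exemption €44,000 → (€74,000 − €44,000) × 3.05% × 110/365 = €275.7534
21 Apr – 31 Dec 2002: 255 days, exemption €27,000 → (€74,000 − €27,000) × 3.05% × 255/365 = €1,001.4863
Total = €1,277.2397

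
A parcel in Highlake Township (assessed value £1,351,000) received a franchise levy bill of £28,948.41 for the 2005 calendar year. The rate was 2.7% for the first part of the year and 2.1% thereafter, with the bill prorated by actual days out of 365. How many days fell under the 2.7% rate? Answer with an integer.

Let d = days at the first rate; then 365 − d days at the second rate.
£1,351,000 × [2.7%·d + 2.1%·(365−d)] / 365 = £28,948.41
Solving gives d = 26, so the new rate took effect on 27 Jan 2005.

26 days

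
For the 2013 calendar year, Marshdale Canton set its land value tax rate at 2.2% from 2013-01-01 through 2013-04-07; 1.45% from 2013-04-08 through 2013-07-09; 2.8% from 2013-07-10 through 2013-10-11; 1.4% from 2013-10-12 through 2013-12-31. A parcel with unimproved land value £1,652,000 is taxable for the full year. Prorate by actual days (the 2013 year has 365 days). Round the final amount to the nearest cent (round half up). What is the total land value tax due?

2013-01-01 to 2013-04-07: 97 days at 2.2% → £1,652,000 × 2.2% × 97/365 = £9,658.5425
2013-04-08 to 2013-07-09: 93 days at 1.45% → £1,652,000 × 1.45% × 93/365 = £6,103.3479
2013-07-10 to 2013-10-11: 94 days at 2.8% → £1,652,000 × 2.8% × 94/365 = £11,912.5041
2013-10-12 to 2013-12-31: 81 days at 1.4% → £1,652,000 × 1.4% × 81/365 = £5,132.5151
Total = £32,806.9096

£32,806.91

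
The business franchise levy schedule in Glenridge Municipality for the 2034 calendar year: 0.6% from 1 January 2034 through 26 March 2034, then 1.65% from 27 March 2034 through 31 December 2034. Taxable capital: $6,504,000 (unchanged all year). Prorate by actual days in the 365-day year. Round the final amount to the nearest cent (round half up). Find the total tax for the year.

1 January – 26 March 2034: 85 days at 0.6% → $6,504,000 × 0.6% × 85/365 = $9,087.7808
27 March – 31 December 2034: 280 days at 1.65% → $6,504,000 × 1.65% × 280/365 = $82,324.6027
Total = $91,412.3836

$91,412.38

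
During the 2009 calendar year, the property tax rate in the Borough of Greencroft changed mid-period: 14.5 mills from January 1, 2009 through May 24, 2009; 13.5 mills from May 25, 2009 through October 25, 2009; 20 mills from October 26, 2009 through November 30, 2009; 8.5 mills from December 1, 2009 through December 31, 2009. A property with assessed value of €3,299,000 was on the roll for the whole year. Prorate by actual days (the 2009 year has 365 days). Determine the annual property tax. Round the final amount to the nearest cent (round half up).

January 1 – May 24, 2009: 144 days at 14.5 mills → €3,299,000 × 1.45% × 144/365 = €18,872.0877
May 25 – October 25, 2009: 154 days at 13.5 mills → €3,299,000 × 1.35% × 154/365 = €18,790.7425
October 26 – November 30, 2009: 36 days at 20 mills → €3,299,000 × 2% × 36/365 = €6,507.6164
December 1 – December 31, 2009: 31 days at 8.5 mills → €3,299,000 × 0.85% × 31/365 = €2,381.6068
Total = €46,552.0534

€46,552.05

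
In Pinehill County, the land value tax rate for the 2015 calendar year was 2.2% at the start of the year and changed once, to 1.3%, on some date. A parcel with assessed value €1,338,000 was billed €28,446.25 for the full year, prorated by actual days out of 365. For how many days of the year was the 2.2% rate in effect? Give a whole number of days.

Let d = days at the first rate; then 365 − d days at the second rate.
€1,338,000 × [2.2%·d + 1.3%·(365−d)] / 365 = €28,446.25
Solving gives d = 335, so the new rate took effect on December 2, 2015.

335 days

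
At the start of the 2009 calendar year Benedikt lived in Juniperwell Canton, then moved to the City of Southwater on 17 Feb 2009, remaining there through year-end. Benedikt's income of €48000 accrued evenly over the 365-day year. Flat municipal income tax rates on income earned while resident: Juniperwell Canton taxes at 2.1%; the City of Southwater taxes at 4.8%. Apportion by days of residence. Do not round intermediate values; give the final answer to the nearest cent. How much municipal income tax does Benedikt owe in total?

Juniperwell Canton, 1 Jan – 16 Feb 2009: 47 days → €48000 × 2.1% × 47/365 = €129.7973
The City of Southwater, 17 Feb – 31 Dec 2009: 318 days → €48000 × 4.8% × 318/365 = €2007.3205
Total = €2137.1178

€2137.12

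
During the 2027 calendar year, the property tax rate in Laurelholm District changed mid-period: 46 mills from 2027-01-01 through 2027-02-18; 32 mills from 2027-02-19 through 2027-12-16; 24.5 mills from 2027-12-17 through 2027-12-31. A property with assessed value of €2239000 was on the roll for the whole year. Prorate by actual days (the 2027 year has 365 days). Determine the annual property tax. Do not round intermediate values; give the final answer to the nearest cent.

2027-01-01 to 2027-02-18: 49 days at 46 mills → €2239000 × 4.6% × 49/365 = €13826.5918
2027-02-19 to 2027-12-16: 301 days at 32 mills → €2239000 × 3.2% × 301/365 = €59085.0630
2027-12-17 to 2027-12-31: 15 days at 24.5 mills → €2239000 × 2.45% × 15/365 = €2254.3356
Total = €75165.9904

€75165.99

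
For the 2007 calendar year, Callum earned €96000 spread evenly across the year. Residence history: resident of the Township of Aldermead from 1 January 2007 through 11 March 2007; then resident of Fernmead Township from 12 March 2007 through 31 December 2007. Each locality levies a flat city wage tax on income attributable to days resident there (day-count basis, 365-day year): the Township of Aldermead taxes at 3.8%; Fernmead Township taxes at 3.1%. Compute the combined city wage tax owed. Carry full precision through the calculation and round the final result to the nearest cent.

€3104.88

The Township of Aldermead, 1 January – 11 March 2007: 70 days → €96000 × 3.8% × 70/365 = €699.6164
Fernmead Township, 12 March – 31 December 2007: 295 days → €96000 × 3.1% × 295/365 = €2405.2603
Total = €3104.8767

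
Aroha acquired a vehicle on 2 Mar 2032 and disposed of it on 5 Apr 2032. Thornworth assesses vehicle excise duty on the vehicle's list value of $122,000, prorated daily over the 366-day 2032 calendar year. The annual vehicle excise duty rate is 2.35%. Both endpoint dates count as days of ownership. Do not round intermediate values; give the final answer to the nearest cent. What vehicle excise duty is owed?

$274.17

Days held (2 Mar – 5 Apr 2032): 35 out of 366
Tax = $122,000 × 2.35% × 35/366 = $274.1667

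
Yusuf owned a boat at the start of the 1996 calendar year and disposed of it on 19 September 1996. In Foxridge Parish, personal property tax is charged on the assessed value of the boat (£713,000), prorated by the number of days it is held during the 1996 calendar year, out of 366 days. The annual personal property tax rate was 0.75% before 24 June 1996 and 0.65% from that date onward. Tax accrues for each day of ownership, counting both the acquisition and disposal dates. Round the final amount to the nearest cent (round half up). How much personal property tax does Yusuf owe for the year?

£3,671.17

1 January – 23 June 1996: 175 days at 0.75% → £713,000 × 0.75% × 175/366 = £2,556.8648
24 June – 19 September 1996: 88 days at 0.65% → £713,000 × 0.65% × 88/366 = £1,114.3060
Total = £3,671.1708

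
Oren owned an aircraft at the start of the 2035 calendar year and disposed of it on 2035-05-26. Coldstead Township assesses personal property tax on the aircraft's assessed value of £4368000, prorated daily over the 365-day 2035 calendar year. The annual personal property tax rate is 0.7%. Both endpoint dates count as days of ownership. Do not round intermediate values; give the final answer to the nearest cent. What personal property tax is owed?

£12230.40

Days held (2035-01-01 to 2035-05-26): 146 out of 365
Tax = £4368000 × 0.7% × 146/365 = £12230.4000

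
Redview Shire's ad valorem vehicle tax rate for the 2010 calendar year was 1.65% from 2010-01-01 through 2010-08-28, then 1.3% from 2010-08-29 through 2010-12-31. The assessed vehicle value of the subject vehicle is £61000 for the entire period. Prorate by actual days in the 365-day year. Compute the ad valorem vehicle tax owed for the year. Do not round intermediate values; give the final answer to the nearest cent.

2010-01-01 to 2010-08-28: 240 days at 1.65% → £61000 × 1.65% × 240/365 = £661.8082
2010-08-29 to 2010-12-31: 125 days at 1.3% → £61000 × 1.3% × 125/365 = £271.5753
Total = £933.3836

£933.38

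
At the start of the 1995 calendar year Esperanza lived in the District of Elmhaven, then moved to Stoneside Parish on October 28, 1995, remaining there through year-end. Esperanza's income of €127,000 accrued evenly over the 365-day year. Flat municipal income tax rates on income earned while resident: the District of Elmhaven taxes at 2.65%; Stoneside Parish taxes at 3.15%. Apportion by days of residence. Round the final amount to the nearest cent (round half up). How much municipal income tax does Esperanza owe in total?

€3,478.58

The District of Elmhaven, January 1 – October 27, 1995: 300 days → €127,000 × 2.65% × 300/365 = €2,766.1644
Stoneside Parish, October 28 – December 31, 1995: 65 days → €127,000 × 3.15% × 65/365 = €712.4178
Total = €3,478.5822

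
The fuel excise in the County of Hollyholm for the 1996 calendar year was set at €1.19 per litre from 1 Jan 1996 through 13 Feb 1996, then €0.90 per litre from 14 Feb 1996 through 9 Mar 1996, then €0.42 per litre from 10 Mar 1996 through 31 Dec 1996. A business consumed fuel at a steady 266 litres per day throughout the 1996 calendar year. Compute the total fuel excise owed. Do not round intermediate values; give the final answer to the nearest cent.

1 Jan – 13 Feb 1996: 44 days × 266 litres/day = 11,704 litres at €1.19/litre → €13,927.76
14 Feb – 9 Mar 1996: 25 days × 266 litres/day = 6,650 litres at €0.90/litre → €5,985.00
10 Mar – 31 Dec 1996: 297 days × 266 litres/day = 79,002 litres at €0.42/litre → €33,180.84

€53,093.60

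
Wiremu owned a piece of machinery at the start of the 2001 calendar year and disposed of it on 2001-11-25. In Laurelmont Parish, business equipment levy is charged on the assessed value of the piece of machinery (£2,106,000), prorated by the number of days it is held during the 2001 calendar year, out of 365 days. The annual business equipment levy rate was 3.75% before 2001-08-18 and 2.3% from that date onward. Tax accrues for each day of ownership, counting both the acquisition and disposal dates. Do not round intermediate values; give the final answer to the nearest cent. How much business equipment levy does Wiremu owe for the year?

2001-01-01 to 2001-08-17: 229 days at 3.75% → £2,106,000 × 3.75% × 229/365 = £49,548.6986
2001-08-18 to 2001-11-25: 100 days at 2.3% → £2,106,000 × 2.3% × 100/365 = £13,270.6849
Total = £62,819.3836

£62,819.38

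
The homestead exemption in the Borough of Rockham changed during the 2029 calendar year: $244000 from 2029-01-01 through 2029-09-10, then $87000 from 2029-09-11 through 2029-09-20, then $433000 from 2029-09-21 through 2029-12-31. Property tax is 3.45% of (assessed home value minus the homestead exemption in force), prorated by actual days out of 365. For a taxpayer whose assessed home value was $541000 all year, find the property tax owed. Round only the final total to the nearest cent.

2029-01-01 to 2029-09-10: 253 days, exemption $244000 → ($541000 − $244000) × 3.45% × 253/365 = $7102.3685
2029-09-11 to 2029-09-20: 10 days, exemption $87000 → ($541000 − $87000) × 3.45% × 10/365 = $429.1233
2029-09-21 to 2029-12-31: 102 days, exemption $433000 → ($541000 − $433000) × 3.45% × 102/365 = $1041.2384
Total = $8572.7301

$8572.73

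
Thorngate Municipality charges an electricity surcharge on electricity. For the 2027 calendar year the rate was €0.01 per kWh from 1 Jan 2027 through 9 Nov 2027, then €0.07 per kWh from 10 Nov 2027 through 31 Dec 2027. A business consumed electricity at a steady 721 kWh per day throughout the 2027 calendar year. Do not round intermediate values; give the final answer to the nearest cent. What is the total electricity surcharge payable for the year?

1 Jan – 9 Nov 2027: 313 days × 721 kWh/day = 225,673 kWh at €0.01/kWh → €2,256.73
10 Nov – 31 Dec 2027: 52 days × 721 kWh/day = 37,492 kWh at €0.07/kWh → €2,624.44

€4,881.17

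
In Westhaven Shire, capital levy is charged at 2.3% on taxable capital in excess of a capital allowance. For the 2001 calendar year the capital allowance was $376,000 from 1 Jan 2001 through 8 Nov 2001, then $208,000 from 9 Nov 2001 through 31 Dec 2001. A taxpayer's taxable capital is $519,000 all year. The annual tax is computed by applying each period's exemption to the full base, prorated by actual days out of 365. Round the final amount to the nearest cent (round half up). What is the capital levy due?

$3,850.07

1 Jan – 8 Nov 2001: 312 days, exemption $376,000 → ($519,000 − $376,000) × 2.3% × 312/365 = $2,811.4192
9 Nov – 31 Dec 2001: 53 days, exemption $208,000 → ($519,000 − $208,000) × 2.3% × 53/365 = $1,038.6548
Total = $3,850.0740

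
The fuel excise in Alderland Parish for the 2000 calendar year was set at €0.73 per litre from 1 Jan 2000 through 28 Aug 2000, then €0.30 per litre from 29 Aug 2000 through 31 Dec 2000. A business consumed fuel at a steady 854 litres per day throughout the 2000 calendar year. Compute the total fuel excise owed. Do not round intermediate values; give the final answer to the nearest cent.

€182,269.22

1 Jan – 28 Aug 2000: 241 days × 854 litres/day = 205,814 litres at €0.73/litre → €150,244.22
29 Aug – 31 Dec 2000: 125 days × 854 litres/day = 106,750 litres at €0.30/litre → €32,025.00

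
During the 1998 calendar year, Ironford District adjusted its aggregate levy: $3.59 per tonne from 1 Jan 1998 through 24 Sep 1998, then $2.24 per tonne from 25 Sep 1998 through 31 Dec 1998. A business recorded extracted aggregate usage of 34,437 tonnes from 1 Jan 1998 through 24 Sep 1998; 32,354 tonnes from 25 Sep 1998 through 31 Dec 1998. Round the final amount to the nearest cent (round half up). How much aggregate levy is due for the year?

$196101.79

1 Jan – 24 Sep 1998: 34,437 tonnes at $3.59/tonne → $123628.83
25 Sep – 31 Dec 1998: 32,354 tonnes at $2.24/tonne → $72472.96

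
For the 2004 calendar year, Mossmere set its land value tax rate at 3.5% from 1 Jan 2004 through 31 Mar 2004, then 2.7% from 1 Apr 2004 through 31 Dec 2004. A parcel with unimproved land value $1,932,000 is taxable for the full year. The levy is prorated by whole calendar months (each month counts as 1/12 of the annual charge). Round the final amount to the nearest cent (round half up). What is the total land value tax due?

1 Jan – 31 Mar 2004: 3 months at 3.5% → $1,932,000 × 3.5% × 3/12 = $16,905.0000
1 Apr – 31 Dec 2004: 9 months at 2.7% → $1,932,000 × 2.7% × 9/12 = $39,123.0000
Total = $56,028.0000

$56,028.00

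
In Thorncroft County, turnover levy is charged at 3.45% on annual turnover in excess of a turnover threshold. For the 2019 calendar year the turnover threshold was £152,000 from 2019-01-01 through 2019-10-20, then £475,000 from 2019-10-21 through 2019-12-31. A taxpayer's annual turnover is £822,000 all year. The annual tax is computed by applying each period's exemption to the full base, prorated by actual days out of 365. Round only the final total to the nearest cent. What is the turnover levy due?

£20,916.83

2019-01-01 to 2019-10-20: 293 days, exemption £152,000 → (£822,000 − £152,000) × 3.45% × 293/365 = £18,555.3288
2019-10-21 to 2019-12-31: 72 days, exemption £475,000 → (£822,000 − £475,000) × 3.45% × 72/365 = £2,361.5014
Total = £20,916.8301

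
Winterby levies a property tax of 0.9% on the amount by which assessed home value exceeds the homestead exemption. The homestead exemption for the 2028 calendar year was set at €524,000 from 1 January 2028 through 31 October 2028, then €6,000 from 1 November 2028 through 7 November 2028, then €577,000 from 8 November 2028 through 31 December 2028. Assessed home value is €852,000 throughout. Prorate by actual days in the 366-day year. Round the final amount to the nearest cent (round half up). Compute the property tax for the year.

1 January – 31 October 2028: 305 days, exemption €524,000 → (€852,000 − €524,000) × 0.9% × 305/366 = €2,460.0000
1 November – 7 November 2028: 7 days, exemption €6,000 → (€852,000 − €6,000) × 0.9% × 7/366 = €145.6230
8 November – 31 December 2028: 54 days, exemption €577,000 → (€852,000 − €577,000) × 0.9% × 54/366 = €365.1639
Total = €2,970.7869

€2,970.79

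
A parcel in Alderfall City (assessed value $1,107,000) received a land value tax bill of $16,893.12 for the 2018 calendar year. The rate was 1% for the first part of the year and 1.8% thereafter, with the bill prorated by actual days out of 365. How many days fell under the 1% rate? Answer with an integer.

125 days

Let d = days at the first rate; then 365 − d days at the second rate.
$1,107,000 × [1%·d + 1.8%·(365−d)] / 365 = $16,893.12
Solving gives d = 125, so the new rate took effect on May 6, 2018.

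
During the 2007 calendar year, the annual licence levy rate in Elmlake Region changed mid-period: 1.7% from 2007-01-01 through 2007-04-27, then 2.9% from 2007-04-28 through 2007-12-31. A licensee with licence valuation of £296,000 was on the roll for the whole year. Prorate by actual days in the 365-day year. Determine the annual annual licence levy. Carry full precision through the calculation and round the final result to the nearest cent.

2007-01-01 to 2007-04-27: 117 days at 1.7% → £296,000 × 1.7% × 117/365 = £1,612.9973
2007-04-28 to 2007-12-31: 248 days at 2.9% → £296,000 × 2.9% × 248/365 = £5,832.4164
Total = £7,445.4137

£7,445.41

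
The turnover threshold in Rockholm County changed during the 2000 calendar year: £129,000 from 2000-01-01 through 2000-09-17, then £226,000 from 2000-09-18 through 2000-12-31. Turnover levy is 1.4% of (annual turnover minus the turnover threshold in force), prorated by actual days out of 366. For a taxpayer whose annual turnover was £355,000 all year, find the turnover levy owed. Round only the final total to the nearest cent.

2000-01-01 to 2000-09-17: 261 days, exemption £129,000 → (£355,000 − £129,000) × 1.4% × 261/366 = £2,256.2951
2000-09-18 to 2000-12-31: 105 days, exemption £226,000 → (£355,000 − £226,000) × 1.4% × 105/366 = £518.1148
Total = £2,774.4098

£2,774.41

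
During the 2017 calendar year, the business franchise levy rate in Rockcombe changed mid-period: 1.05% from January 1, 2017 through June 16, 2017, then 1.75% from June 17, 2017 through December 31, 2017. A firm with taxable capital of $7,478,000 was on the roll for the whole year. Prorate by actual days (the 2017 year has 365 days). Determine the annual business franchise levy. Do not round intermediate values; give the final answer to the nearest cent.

$106,914.91

January 1 – June 16, 2017: 167 days at 1.05% → $7,478,000 × 1.05% × 167/365 = $35,925.1315
June 17 – December 31, 2017: 198 days at 1.75% → $7,478,000 × 1.75% × 198/365 = $70,989.7808
Total = $106,914.9123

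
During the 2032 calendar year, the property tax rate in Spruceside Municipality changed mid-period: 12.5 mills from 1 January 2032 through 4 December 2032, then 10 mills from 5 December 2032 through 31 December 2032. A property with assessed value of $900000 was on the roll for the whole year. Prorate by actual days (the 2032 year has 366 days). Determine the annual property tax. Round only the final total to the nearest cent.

1 January – 4 December 2032: 339 days at 12.5 mills → $900000 × 1.25% × 339/366 = $10420.0820
5 December – 31 December 2032: 27 days at 10 mills → $900000 × 1% × 27/366 = $663.9344
Total = $11084.0164

$11084.02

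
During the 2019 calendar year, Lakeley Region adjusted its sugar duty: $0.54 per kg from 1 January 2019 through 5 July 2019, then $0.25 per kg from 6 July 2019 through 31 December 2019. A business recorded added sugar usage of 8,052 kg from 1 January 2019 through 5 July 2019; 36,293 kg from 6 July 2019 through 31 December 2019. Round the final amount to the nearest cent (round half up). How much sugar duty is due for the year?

1 January – 5 July 2019: 8,052 kg at $0.54/kg → $4348.08
6 July – 31 December 2019: 36,293 kg at $0.25/kg → $9073.25

$13421.33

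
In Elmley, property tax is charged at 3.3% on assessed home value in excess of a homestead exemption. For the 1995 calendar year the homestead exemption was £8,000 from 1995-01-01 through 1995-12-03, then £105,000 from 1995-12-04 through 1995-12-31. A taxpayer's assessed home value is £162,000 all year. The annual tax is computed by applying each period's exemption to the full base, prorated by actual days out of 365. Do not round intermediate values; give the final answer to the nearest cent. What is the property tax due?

1995-01-01 to 1995-12-03: 337 days, exemption £8,000 → (£162,000 − £8,000) × 3.3% × 337/365 = £4,692.1479
1995-12-04 to 1995-12-31: 28 days, exemption £105,000 → (£162,000 − £105,000) × 3.3% × 28/365 = £144.2959
Total = £4,836.4438

£4,836.44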